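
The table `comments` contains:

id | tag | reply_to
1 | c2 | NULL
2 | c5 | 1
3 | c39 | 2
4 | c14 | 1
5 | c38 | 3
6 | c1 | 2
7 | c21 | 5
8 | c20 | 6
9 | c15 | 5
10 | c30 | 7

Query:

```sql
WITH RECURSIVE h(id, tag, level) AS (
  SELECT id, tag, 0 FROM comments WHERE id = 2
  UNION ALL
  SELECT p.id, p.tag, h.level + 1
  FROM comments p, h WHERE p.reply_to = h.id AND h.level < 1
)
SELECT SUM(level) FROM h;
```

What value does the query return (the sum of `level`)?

2

Base: id=2 (c5) at level 0.
Iteration 1: rows with reply_to in {2} -> c39 (id 3, level 1), c1 (id 6, level 1).
Iteration 2: level < 1 fails for all current rows; recursion stops.
SUM(level) = 0 + 1 + 1 = 2.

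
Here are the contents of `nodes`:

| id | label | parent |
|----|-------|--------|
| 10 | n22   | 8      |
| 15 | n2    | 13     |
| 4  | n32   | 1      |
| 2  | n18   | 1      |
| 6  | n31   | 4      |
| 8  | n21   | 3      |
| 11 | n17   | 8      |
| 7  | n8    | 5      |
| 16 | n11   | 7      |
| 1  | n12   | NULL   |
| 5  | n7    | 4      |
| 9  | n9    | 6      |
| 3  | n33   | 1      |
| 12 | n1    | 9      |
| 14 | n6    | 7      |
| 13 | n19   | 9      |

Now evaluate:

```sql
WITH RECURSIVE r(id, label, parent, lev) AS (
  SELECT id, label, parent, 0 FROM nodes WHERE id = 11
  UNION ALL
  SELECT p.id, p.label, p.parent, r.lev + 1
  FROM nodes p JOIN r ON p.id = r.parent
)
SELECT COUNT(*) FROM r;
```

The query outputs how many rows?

Base: id=11 (n17), parent=8, lev 0.
Iteration 1: join on id=8 -> n21 (id 8, parent=3, lev 1).
Iteration 2: join on id=3 -> n33 (id 3, parent=1, lev 2).
Iteration 3: join on id=1 -> n12 (id 1, parent=NULL, lev 3).
Iteration 4: parent is NULL; no match; recursion stops.
Total rows emitted: 4.

4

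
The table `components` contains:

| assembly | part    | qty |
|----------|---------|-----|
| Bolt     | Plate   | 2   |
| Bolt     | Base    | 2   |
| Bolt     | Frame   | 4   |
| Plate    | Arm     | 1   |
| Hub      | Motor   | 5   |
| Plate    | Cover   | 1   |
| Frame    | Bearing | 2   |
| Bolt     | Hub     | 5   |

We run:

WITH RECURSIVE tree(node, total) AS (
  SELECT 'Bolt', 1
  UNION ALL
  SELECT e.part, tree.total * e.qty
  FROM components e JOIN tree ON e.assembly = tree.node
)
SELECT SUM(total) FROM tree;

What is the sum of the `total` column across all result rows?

Base: (Bolt, total=1).
Iteration 1: components of {Bolt} -> Base = 1*2 = 2, Frame = 1*4 = 4, Hub = 1*5 = 5, Plate = 1*2 = 2.
Iteration 2: components of {Base,Frame,Hub,Plate} -> Arm = 2*1 = 2, Bearing = 4*2 = 8, Cover = 2*1 = 2, Motor = 5*5 = 25.
Iteration 3: no further components; recursion stops.
SUM(total) = 1 + 2 + 4 + 5 + 2 + 8 + 25 + 2 + 2 = 51.

51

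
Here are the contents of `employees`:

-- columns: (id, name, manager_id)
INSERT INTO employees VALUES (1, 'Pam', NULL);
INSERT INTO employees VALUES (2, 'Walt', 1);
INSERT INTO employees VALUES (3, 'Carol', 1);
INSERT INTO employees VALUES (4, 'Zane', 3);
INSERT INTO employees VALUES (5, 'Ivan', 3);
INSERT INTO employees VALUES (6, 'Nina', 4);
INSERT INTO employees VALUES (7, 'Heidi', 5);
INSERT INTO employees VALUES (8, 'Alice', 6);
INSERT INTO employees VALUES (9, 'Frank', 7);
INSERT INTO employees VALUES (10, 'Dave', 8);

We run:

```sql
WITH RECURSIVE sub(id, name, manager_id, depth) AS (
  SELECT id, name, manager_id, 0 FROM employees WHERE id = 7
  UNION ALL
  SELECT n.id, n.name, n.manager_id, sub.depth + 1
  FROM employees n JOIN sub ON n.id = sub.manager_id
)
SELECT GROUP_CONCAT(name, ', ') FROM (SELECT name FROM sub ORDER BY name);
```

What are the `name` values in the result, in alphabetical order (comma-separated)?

Carol, Heidi, Ivan, Pam

Base: id=7 (Heidi), manager_id=5, depth 0.
Iteration 1: join on id=5 -> Ivan (id 5, manager_id=3, depth 1).
Iteration 2: join on id=3 -> Carol (id 3, manager_id=1, depth 2).
Iteration 3: join on id=1 -> Pam (id 1, manager_id=NULL, depth 3).
Iteration 4: manager_id is NULL; no match; recursion stops.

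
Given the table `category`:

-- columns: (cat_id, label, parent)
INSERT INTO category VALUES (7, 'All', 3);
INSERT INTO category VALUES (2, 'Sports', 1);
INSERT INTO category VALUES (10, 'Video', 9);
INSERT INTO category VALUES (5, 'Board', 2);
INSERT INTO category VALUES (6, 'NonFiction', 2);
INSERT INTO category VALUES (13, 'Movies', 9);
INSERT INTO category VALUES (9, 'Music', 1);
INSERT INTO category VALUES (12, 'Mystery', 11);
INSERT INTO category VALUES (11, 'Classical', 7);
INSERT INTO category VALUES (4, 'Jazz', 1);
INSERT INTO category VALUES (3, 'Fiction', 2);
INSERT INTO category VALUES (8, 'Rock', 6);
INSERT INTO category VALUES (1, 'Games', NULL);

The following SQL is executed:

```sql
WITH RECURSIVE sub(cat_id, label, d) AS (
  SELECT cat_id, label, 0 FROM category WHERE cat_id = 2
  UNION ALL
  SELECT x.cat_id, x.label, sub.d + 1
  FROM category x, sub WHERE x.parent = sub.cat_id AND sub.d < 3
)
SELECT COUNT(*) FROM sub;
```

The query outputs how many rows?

Base: cat_id=2 (Sports) at d 0.
Iteration 1: rows with parent in {2} -> Fiction (id 3, d 1), Board (id 5, d 1), NonFiction (id 6, d 1).
Iteration 2: rows with parent in {3,5,6} -> All (id 7, d 2), Rock (id 8, d 2).
Iteration 3: rows with parent in {7,8} -> Classical (id 11, d 3).
Iteration 4: d < 3 fails for all current rows; recursion stops.
Total rows emitted: 7.

7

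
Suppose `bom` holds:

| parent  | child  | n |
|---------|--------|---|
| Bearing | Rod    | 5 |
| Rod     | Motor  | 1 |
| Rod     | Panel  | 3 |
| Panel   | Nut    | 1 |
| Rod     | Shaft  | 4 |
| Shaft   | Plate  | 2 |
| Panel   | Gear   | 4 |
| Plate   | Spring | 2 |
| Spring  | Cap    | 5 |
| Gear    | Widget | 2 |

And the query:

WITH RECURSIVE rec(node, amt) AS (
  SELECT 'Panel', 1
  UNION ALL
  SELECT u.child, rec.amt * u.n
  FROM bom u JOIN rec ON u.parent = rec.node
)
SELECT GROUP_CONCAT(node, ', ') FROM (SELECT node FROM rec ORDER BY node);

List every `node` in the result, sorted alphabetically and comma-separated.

Gear, Nut, Panel, Widget

Base: (Panel, amt=1).
Iteration 1: components of {Panel} -> Gear = 1*4 = 4, Nut = 1*1 = 1.
Iteration 2: components of {Gear,Nut} -> Widget = 4*2 = 8.
Iteration 3: no further components; recursion stops.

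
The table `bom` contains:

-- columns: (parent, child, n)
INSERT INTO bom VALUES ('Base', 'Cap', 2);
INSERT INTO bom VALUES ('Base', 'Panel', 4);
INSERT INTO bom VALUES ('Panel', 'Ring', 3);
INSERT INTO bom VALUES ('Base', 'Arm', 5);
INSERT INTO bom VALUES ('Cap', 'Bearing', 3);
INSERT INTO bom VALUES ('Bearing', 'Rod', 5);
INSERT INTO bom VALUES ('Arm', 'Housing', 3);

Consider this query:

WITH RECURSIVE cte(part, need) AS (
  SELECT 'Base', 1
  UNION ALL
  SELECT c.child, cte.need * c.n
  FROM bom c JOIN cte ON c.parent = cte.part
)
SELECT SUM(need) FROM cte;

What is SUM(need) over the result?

Base: (Base, need=1).
Iteration 1: components of {Base} -> Arm = 1*5 = 5, Cap = 1*2 = 2, Panel = 1*4 = 4.
Iteration 2: components of {Arm,Cap,Panel} -> Bearing = 2*3 = 6, Housing = 5*3 = 15, Ring = 4*3 = 12.
Iteration 3: components of {Bearing,Housing,Ring} -> Rod = 6*5 = 30.
Iteration 4: no further components; recursion stops.
SUM(need) = 1 + 2 + 4 + 5 + 6 + 12 + 15 + 30 = 75.

75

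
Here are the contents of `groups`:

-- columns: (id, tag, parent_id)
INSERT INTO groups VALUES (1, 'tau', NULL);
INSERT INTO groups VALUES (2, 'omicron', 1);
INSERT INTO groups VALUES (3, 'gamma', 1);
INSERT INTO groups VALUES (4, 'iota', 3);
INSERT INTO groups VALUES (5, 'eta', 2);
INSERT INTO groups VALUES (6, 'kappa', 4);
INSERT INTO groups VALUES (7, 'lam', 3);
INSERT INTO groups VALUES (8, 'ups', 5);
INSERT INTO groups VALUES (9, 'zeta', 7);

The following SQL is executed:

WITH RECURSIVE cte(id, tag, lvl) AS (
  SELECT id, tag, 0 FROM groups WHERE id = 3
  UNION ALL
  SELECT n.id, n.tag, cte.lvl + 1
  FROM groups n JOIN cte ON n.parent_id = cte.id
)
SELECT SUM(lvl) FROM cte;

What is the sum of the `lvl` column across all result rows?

6

Base: id=3 (gamma) at lvl 0.
Iteration 1: rows with parent_id in {3} -> iota (id 4, lvl 1), lam (id 7, lvl 1).
Iteration 2: rows with parent_id in {4,7} -> kappa (id 6, lvl 2), zeta (id 9, lvl 2).
Iteration 3: no rows with parent_id in {6,9}; recursion stops.
SUM(lvl) = 0 + 1 + 1 + 2 + 2 = 6.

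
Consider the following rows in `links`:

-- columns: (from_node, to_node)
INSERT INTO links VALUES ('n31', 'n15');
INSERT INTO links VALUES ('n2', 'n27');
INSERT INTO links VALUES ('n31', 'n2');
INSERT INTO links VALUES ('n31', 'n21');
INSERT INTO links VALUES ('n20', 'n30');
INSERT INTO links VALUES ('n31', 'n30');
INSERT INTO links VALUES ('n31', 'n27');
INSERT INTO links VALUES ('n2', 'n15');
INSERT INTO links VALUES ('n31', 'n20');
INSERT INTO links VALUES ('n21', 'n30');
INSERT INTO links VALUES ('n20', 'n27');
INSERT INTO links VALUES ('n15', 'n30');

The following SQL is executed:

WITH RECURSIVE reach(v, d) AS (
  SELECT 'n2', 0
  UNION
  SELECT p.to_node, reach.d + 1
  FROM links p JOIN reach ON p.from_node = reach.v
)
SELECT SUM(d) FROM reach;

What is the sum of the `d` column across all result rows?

4

Base: (n2, d=0).
Iteration 1: edges from {n2} -> (n15, d=1), (n27, d=1).
Iteration 2: edges from {n15,n27} -> (n30, d=2).
Iteration 3: no outgoing edges from {n30}; recursion stops.
SUM(d) = 0 + 1 + 1 + 2 = 4.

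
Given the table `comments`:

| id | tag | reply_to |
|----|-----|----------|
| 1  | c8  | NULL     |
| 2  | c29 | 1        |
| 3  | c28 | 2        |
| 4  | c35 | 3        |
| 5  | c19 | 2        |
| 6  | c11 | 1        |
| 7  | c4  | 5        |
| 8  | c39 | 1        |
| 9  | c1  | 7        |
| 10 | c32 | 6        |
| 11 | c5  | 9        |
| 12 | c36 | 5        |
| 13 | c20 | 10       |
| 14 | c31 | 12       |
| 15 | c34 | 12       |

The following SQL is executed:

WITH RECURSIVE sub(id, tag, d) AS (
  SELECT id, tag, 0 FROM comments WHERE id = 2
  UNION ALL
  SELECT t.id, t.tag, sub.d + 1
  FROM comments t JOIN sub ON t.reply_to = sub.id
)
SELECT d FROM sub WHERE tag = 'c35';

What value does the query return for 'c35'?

2

Base: id=2 (c29) at d 0.
Iteration 1: rows with reply_to in {2} -> c28 (id 3, d 1), c19 (id 5, d 1).
Iteration 2: rows with reply_to in {3,5} -> c35 (id 4, d 2), c4 (id 7, d 2), c36 (id 12, d 2).
Iteration 3: rows with reply_to in {4,7,12} -> c1 (id 9, d 3), c31 (id 14, d 3), c34 (id 15, d 3).
Iteration 4: rows with reply_to in {9,14,15} -> c5 (id 11, d 4).
Iteration 5: no rows with reply_to in {11}; recursion stops.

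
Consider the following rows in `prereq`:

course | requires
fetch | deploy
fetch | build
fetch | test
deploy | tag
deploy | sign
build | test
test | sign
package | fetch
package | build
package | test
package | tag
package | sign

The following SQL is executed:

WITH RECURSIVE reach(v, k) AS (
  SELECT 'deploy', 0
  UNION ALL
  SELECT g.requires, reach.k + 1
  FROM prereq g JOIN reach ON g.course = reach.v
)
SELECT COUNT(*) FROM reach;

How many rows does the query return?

3

Base: (deploy, k=0).
Iteration 1: edges from {deploy} -> (sign, k=1), (tag, k=1).
Iteration 2: no outgoing edges from {sign,tag}; recursion stops.
Total rows emitted: 3.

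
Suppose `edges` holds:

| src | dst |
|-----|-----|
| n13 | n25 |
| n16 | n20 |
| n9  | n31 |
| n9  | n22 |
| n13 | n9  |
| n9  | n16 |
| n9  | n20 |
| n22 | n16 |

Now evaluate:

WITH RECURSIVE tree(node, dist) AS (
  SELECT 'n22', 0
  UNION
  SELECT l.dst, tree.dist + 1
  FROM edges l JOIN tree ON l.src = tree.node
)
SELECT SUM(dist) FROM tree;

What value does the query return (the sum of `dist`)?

3

Base: (n22, dist=0).
Iteration 1: edges from {n22} -> (n16, dist=1).
Iteration 2: edges from {n16} -> (n20, dist=2).
Iteration 3: no outgoing edges from {n20}; recursion stops.
SUM(dist) = 0 + 1 + 2 = 3.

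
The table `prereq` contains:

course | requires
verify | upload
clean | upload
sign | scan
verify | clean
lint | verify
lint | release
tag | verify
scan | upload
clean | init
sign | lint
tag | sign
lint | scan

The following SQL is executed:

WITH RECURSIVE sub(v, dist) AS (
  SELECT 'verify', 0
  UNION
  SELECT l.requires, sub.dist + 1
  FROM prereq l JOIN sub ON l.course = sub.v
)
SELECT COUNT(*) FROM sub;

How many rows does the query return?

5

Base: (verify, dist=0).
Iteration 1: edges from {verify} -> (clean, dist=1), (upload, dist=1).
Iteration 2: edges from {clean,upload} -> (init, dist=2), (upload, dist=2).
Iteration 3: no outgoing edges from {init,upload}; recursion stops.
Total rows emitted: 5.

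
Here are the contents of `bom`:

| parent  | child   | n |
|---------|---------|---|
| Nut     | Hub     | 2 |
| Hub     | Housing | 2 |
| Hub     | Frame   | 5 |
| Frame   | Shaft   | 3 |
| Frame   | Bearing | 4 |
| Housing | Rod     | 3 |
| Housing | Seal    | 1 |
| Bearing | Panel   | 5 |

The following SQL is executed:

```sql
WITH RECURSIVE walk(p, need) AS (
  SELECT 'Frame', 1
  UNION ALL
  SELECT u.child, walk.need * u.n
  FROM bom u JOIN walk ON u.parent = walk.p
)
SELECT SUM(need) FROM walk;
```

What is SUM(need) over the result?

28

Base: (Frame, need=1).
Iteration 1: components of {Frame} -> Bearing = 1*4 = 4, Shaft = 1*3 = 3.
Iteration 2: components of {Bearing,Shaft} -> Panel = 4*5 = 20.
Iteration 3: no further components; recursion stops.
SUM(need) = 1 + 3 + 4 + 20 = 28.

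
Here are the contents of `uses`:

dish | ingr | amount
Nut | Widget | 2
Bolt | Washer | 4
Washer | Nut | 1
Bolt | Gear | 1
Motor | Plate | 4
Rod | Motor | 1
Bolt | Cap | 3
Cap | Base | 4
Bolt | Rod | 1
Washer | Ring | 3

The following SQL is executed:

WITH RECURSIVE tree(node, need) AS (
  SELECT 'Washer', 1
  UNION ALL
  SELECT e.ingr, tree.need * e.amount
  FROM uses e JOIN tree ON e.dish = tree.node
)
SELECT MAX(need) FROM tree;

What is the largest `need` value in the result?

3

Base: (Washer, need=1).
Iteration 1: components of {Washer} -> Nut = 1*1 = 1, Ring = 1*3 = 3.
Iteration 2: components of {Nut,Ring} -> Widget = 1*2 = 2.
Iteration 3: no further components; recursion stops.
need values: 1, 3, 1, 2; the maximum is 3.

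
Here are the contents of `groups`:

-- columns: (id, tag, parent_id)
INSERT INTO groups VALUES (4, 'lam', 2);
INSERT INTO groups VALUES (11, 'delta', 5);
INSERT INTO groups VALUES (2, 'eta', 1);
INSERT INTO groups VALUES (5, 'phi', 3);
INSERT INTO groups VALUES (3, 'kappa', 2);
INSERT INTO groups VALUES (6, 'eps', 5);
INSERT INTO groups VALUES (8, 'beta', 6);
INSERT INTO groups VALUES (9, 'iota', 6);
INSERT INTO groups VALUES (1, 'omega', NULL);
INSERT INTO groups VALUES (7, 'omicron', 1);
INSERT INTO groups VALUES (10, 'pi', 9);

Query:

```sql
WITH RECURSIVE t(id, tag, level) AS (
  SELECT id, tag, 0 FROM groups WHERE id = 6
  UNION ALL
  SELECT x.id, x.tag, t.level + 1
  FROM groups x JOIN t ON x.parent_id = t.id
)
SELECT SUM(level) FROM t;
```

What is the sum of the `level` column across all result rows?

Base: id=6 (eps) at level 0.
Iteration 1: rows with parent_id in {6} -> beta (id 8, level 1), iota (id 9, level 1).
Iteration 2: rows with parent_id in {8,9} -> pi (id 10, level 2).
Iteration 3: no rows with parent_id in {10}; recursion stops.
SUM(level) = 0 + 1 + 1 + 2 = 4.

4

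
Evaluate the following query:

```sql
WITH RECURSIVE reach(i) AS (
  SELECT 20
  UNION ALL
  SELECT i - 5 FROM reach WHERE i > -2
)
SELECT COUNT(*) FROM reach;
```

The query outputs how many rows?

Base: i=20.
Iteration 1: 20 > -2 holds -> i = 20 - 5 = 15.
Iteration 2: 15 > -2 holds -> i = 15 - 5 = 10.
Iteration 3: 10 > -2 holds -> i = 10 - 5 = 5.
Iteration 4: 5 > -2 holds -> i = 5 - 5 = 0.
Iteration 5: 0 > -2 holds -> i = 0 - 5 = -5.
Iteration 6: -5 > -2 fails; recursion stops.
Total rows emitted: 6.

6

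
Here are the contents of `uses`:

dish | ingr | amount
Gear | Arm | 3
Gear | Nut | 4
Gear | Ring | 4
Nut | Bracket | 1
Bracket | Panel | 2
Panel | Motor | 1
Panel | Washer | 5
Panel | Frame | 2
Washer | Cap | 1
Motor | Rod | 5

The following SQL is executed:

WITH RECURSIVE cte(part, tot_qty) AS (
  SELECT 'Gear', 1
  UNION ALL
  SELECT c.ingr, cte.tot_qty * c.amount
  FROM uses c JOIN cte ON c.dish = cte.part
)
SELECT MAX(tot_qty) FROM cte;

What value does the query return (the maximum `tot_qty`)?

40

Base: (Gear, tot_qty=1).
Iteration 1: components of {Gear} -> Arm = 1*3 = 3, Nut = 1*4 = 4, Ring = 1*4 = 4.
Iteration 2: components of {Arm,Nut,Ring} -> Bracket = 4*1 = 4.
Iteration 3: components of {Bracket} -> Panel = 4*2 = 8.
Iteration 4: components of {Panel} -> Frame = 8*2 = 16, Motor = 8*1 = 8, Washer = 8*5 = 40.
Iteration 5: components of {Frame,Motor,Washer} -> Cap = 40*1 = 40, Rod = 8*5 = 40.
Iteration 6: no further components; recursion stops.
tot_qty values: 1, 3, 4, 4, 4, 8, 8, 40, 16, 40, 40; the maximum is 40.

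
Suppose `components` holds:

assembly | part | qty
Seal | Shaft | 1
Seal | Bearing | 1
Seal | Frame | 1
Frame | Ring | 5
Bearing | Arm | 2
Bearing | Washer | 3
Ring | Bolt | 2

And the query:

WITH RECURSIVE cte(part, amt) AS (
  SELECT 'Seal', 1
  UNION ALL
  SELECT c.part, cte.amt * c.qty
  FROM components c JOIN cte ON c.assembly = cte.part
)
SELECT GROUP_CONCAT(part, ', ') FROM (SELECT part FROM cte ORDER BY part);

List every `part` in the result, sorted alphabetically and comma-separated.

Arm, Bearing, Bolt, Frame, Ring, Seal, Shaft, Washer

Base: (Seal, amt=1).
Iteration 1: components of {Seal} -> Bearing = 1*1 = 1, Frame = 1*1 = 1, Shaft = 1*1 = 1.
Iteration 2: components of {Bearing,Frame,Shaft} -> Arm = 1*2 = 2, Ring = 1*5 = 5, Washer = 1*3 = 3.
Iteration 3: components of {Arm,Ring,Washer} -> Bolt = 5*2 = 10.
Iteration 4: no further components; recursion stops.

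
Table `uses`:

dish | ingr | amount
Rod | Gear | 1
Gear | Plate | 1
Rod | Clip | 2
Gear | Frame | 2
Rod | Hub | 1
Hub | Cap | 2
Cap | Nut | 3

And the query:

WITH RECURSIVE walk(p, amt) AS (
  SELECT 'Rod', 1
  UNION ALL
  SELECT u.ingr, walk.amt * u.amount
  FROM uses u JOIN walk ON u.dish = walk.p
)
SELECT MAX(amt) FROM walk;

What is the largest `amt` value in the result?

Base: (Rod, amt=1).
Iteration 1: components of {Rod} -> Clip = 1*2 = 2, Gear = 1*1 = 1, Hub = 1*1 = 1.
Iteration 2: components of {Clip,Gear,Hub} -> Cap = 1*2 = 2, Frame = 1*2 = 2, Plate = 1*1 = 1.
Iteration 3: components of {Cap,Frame,Plate} -> Nut = 2*3 = 6.
Iteration 4: no further components; recursion stops.
amt values: 1, 1, 2, 1, 1, 2, 2, 6; the maximum is 6.

6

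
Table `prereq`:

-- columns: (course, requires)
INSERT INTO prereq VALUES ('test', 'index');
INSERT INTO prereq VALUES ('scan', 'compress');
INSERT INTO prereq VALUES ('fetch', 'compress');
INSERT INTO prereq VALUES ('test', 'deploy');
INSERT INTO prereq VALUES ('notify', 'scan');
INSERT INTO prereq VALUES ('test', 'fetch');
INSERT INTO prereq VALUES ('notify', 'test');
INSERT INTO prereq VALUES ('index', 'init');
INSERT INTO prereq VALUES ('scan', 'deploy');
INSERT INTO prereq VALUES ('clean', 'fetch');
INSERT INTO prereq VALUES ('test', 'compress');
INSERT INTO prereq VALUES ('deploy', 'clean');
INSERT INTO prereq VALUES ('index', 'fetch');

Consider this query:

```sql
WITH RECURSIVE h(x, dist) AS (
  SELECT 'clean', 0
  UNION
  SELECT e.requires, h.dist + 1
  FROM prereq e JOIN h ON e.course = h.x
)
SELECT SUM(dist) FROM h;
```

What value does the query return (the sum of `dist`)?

3

Base: (clean, dist=0).
Iteration 1: edges from {clean} -> (fetch, dist=1).
Iteration 2: edges from {fetch} -> (compress, dist=2).
Iteration 3: no outgoing edges from {compress}; recursion stops.
SUM(dist) = 0 + 1 + 2 = 3.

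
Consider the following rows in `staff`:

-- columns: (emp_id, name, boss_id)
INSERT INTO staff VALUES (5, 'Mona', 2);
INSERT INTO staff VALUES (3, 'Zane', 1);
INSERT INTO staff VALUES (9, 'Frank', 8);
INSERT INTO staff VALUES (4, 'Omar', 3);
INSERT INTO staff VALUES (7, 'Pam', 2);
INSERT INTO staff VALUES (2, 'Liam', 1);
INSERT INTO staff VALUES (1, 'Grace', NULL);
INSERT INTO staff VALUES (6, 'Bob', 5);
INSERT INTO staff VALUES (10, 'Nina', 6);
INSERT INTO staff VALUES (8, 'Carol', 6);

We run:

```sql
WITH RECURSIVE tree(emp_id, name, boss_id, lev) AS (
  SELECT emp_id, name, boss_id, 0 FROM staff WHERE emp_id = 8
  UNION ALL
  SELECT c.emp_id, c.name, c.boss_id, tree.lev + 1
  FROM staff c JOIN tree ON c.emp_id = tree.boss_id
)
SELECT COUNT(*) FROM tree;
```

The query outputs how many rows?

Base: emp_id=8 (Carol), boss_id=6, lev 0.
Iteration 1: join on emp_id=6 -> Bob (id 6, boss_id=5, lev 1).
Iteration 2: join on emp_id=5 -> Mona (id 5, boss_id=2, lev 2).
Iteration 3: join on emp_id=2 -> Liam (id 2, boss_id=1, lev 3).
Iteration 4: join on emp_id=1 -> Grace (id 1, boss_id=NULL, lev 4).
Iteration 5: boss_id is NULL; no match; recursion stops.
Total rows emitted: 5.

5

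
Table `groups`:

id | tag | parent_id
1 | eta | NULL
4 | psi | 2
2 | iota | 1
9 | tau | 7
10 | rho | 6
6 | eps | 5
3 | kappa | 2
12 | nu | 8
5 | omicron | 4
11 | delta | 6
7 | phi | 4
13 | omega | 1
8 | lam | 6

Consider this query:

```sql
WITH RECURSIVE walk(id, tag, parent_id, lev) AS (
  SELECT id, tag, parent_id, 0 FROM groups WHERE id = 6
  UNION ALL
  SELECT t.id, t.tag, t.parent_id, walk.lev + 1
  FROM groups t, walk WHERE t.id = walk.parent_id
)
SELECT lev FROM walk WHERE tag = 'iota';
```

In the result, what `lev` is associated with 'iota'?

Base: id=6 (eps), parent_id=5, lev 0.
Iteration 1: join on id=5 -> omicron (id 5, parent_id=4, lev 1).
Iteration 2: join on id=4 -> psi (id 4, parent_id=2, lev 2).
Iteration 3: join on id=2 -> iota (id 2, parent_id=1, lev 3).
Iteration 4: join on id=1 -> eta (id 1, parent_id=NULL, lev 4).
Iteration 5: parent_id is NULL; no match; recursion stops.

3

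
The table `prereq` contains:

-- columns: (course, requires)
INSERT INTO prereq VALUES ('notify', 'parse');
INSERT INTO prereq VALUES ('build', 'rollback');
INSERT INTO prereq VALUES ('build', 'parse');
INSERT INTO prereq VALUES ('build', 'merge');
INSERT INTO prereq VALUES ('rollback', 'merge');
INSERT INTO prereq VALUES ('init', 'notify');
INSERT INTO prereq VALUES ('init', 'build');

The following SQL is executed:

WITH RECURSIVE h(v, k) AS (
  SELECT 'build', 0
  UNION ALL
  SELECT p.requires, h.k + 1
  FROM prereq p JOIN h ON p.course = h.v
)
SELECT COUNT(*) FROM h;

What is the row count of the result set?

5

Base: (build, k=0).
Iteration 1: edges from {build} -> (merge, k=1), (parse, k=1), (rollback, k=1).
Iteration 2: edges from {merge,parse,rollback} -> (merge, k=2).
Iteration 3: no outgoing edges from {merge}; recursion stops.
Total rows emitted: 5.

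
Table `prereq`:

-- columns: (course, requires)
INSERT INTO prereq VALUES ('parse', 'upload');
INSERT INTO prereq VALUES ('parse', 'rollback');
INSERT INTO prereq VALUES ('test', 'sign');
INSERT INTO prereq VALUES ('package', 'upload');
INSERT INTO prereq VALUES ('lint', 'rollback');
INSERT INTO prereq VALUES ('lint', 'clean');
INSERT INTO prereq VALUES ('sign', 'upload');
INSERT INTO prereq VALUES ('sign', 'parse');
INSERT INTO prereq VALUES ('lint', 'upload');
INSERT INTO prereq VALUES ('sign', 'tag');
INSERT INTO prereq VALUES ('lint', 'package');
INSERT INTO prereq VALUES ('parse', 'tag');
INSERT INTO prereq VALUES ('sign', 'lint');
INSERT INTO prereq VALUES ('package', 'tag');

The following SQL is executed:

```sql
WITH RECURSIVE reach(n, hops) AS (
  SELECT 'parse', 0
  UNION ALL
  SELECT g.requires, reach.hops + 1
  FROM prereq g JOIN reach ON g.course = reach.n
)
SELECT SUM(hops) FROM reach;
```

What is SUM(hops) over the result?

3

Base: (parse, hops=0).
Iteration 1: edges from {parse} -> (rollback, hops=1), (tag, hops=1), (upload, hops=1).
Iteration 2: no outgoing edges from {rollback,tag,upload}; recursion stops.
SUM(hops) = 0 + 1 + 1 + 1 = 3.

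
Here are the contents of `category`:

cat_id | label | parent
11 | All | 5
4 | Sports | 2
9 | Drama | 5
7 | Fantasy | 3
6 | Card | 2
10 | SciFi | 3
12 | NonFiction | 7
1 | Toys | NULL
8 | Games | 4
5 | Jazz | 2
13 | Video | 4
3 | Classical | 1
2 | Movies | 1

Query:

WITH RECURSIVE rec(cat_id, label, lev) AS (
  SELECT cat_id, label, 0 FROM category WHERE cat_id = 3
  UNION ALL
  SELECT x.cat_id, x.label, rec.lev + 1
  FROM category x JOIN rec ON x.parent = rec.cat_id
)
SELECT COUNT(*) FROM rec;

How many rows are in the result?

Base: cat_id=3 (Classical) at lev 0.
Iteration 1: rows with parent in {3} -> Fantasy (id 7, lev 1), SciFi (id 10, lev 1).
Iteration 2: rows with parent in {7,10} -> NonFiction (id 12, lev 2).
Iteration 3: no rows with parent in {12}; recursion stops.
Total rows emitted: 4.

4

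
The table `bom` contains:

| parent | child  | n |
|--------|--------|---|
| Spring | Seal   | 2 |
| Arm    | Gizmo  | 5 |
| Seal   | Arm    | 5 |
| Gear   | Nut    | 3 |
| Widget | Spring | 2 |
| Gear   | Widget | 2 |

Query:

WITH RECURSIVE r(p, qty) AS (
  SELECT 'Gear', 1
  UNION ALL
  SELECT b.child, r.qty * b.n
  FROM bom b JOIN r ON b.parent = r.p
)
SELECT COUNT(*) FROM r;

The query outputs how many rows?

Base: (Gear, qty=1).
Iteration 1: components of {Gear} -> Nut = 1*3 = 3, Widget = 1*2 = 2.
Iteration 2: components of {Nut,Widget} -> Spring = 2*2 = 4.
Iteration 3: components of {Spring} -> Seal = 4*2 = 8.
Iteration 4: components of {Seal} -> Arm = 8*5 = 40.
Iteration 5: components of {Arm} -> Gizmo = 40*5 = 200.
Iteration 6: no further components; recursion stops.
Total rows emitted: 7.

7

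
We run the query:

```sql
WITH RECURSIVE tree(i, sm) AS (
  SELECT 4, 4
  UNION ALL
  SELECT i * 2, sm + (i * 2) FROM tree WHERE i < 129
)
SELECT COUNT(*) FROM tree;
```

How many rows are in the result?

7

Base: i=4, sm=4.
Iteration 1: 4 < 129 holds -> i = 4 * 2 = 8, sm = 4 + 8 = 12.
Iteration 2: 8 < 129 holds -> i = 8 * 2 = 16, sm = 12 + 16 = 28.
Iteration 3: 16 < 129 holds -> i = 16 * 2 = 32, sm = 28 + 32 = 60.
Iteration 4: 32 < 129 holds -> i = 32 * 2 = 64, sm = 60 + 64 = 124.
Iteration 5: 64 < 129 holds -> i = 64 * 2 = 128, sm = 124 + 128 = 252.
Iteration 6: 128 < 129 holds -> i = 128 * 2 = 256, sm = 252 + 256 = 508.
Iteration 7: 256 < 129 fails; recursion stops.
Total rows emitted: 7.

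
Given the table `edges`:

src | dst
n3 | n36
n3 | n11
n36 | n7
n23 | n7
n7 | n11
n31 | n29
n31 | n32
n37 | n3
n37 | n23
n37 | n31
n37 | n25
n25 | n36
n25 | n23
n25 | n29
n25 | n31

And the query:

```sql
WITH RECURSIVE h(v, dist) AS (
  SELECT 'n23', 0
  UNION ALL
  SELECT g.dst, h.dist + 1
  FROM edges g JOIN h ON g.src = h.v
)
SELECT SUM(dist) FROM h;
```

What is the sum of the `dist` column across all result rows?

Base: (n23, dist=0).
Iteration 1: edges from {n23} -> (n7, dist=1).
Iteration 2: edges from {n7} -> (n11, dist=2).
Iteration 3: no outgoing edges from {n11}; recursion stops.
SUM(dist) = 0 + 1 + 2 = 3.

3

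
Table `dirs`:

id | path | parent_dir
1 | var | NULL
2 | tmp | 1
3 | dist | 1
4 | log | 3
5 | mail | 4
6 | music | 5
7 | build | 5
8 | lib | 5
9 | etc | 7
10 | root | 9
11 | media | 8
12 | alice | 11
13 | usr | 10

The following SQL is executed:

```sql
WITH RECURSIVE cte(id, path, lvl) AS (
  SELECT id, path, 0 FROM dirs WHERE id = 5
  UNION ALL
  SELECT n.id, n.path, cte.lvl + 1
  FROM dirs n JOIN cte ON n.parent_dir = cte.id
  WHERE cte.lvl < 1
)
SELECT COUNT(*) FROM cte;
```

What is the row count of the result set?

4

Base: id=5 (mail) at lvl 0.
Iteration 1: rows with parent_dir in {5} -> music (id 6, lvl 1), build (id 7, lvl 1), lib (id 8, lvl 1).
Iteration 2: lvl < 1 fails for all current rows; recursion stops.
Total rows emitted: 4.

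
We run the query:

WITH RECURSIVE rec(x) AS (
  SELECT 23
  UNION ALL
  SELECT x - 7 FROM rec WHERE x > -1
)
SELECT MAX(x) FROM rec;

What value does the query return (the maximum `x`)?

23

Base: x=23.
Iteration 1: 23 > -1 holds -> x = 23 - 7 = 16.
Iteration 2: 16 > -1 holds -> x = 16 - 7 = 9.
Iteration 3: 9 > -1 holds -> x = 9 - 7 = 2.
Iteration 4: 2 > -1 holds -> x = 2 - 7 = -5.
Iteration 5: -5 > -1 fails; recursion stops.
x values: 23, 16, 9, 2, -5; the maximum is 23.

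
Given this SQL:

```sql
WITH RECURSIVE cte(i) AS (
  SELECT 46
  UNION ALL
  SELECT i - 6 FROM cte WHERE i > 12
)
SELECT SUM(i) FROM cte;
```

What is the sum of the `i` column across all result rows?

196

Base: i=46.
Iteration 1: 46 > 12 holds -> i = 46 - 6 = 40.
Iteration 2: 40 > 12 holds -> i = 40 - 6 = 34.
Iteration 3: 34 > 12 holds -> i = 34 - 6 = 28.
Iteration 4: 28 > 12 holds -> i = 28 - 6 = 22.
Iteration 5: 22 > 12 holds -> i = 22 - 6 = 16.
Iteration 6: 16 > 12 holds -> i = 16 - 6 = 10.
Iteration 7: 10 > 12 fails; recursion stops.
SUM(i) = 46 + 40 + 34 + 28 + 22 + 16 + 10 = 196.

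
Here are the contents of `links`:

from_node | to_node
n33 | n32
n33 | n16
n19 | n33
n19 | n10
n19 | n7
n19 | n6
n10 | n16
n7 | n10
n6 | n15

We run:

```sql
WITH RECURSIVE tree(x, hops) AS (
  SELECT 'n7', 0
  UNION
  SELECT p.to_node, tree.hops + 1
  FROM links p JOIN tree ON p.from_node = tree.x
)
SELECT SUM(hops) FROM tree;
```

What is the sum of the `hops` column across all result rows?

Base: (n7, hops=0).
Iteration 1: edges from {n7} -> (n10, hops=1).
Iteration 2: edges from {n10} -> (n16, hops=2).
Iteration 3: no outgoing edges from {n16}; recursion stops.
SUM(hops) = 0 + 1 + 2 = 3.

3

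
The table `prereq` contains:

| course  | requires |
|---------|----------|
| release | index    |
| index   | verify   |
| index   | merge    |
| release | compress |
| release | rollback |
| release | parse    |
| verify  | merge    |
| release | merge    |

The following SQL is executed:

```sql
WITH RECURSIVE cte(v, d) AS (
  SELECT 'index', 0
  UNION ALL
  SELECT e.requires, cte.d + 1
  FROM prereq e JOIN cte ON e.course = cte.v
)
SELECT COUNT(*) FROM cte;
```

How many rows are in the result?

4

Base: (index, d=0).
Iteration 1: edges from {index} -> (merge, d=1), (verify, d=1).
Iteration 2: edges from {merge,verify} -> (merge, d=2).
Iteration 3: no outgoing edges from {merge}; recursion stops.
Total rows emitted: 4.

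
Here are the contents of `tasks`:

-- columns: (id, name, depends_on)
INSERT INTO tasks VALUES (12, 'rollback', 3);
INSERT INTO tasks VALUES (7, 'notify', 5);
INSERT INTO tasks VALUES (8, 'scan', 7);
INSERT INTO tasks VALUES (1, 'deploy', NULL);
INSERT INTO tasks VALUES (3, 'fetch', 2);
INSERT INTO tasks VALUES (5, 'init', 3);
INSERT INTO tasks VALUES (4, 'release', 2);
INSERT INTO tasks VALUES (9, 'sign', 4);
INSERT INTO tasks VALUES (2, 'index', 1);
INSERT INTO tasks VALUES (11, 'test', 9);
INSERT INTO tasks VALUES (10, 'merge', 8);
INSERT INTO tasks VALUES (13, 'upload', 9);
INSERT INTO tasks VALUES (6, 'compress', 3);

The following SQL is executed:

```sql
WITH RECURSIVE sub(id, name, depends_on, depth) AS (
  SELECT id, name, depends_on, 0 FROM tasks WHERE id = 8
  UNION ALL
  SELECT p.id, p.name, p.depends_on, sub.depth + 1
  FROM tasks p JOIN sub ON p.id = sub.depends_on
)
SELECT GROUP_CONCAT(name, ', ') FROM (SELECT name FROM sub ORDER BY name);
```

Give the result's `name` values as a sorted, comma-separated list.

deploy, fetch, index, init, notify, scan

Base: id=8 (scan), depends_on=7, depth 0.
Iteration 1: join on id=7 -> notify (id 7, depends_on=5, depth 1).
Iteration 2: join on id=5 -> init (id 5, depends_on=3, depth 2).
Iteration 3: join on id=3 -> fetch (id 3, depends_on=2, depth 3).
Iteration 4: join on id=2 -> index (id 2, depends_on=1, depth 4).
Iteration 5: join on id=1 -> deploy (id 1, depends_on=NULL, depth 5).
Iteration 6: depends_on is NULL; no match; recursion stops.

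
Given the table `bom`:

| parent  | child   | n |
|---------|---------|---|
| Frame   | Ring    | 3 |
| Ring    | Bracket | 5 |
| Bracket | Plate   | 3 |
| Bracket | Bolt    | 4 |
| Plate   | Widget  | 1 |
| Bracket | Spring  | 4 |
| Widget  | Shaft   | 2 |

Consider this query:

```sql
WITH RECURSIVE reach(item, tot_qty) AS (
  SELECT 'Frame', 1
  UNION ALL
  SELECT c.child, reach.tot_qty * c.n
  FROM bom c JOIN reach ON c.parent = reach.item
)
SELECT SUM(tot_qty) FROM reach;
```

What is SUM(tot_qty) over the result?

Base: (Frame, tot_qty=1).
Iteration 1: components of {Frame} -> Ring = 1*3 = 3.
Iteration 2: components of {Ring} -> Bracket = 3*5 = 15.
Iteration 3: components of {Bracket} -> Bolt = 15*4 = 60, Plate = 15*3 = 45, Spring = 15*4 = 60.
Iteration 4: components of {Bolt,Plate,Spring} -> Widget = 45*1 = 45.
Iteration 5: components of {Widget} -> Shaft = 45*2 = 90.
Iteration 6: no further components; recursion stops.
SUM(tot_qty) = 1 + 3 + 15 + 45 + 60 + 60 + 45 + 90 = 319.

319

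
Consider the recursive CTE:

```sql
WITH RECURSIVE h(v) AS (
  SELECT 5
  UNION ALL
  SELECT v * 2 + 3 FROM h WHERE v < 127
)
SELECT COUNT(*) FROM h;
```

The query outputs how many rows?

6

Base: v=5.
Iteration 1: 5 < 127 holds -> v = 5 * 2 + 3 = 13.
Iteration 2: 13 < 127 holds -> v = 13 * 2 + 3 = 29.
Iteration 3: 29 < 127 holds -> v = 29 * 2 + 3 = 61.
Iteration 4: 61 < 127 holds -> v = 61 * 2 + 3 = 125.
Iteration 5: 125 < 127 holds -> v = 125 * 2 + 3 = 253.
Iteration 6: 253 < 127 fails; recursion stops.
Total rows emitted: 6.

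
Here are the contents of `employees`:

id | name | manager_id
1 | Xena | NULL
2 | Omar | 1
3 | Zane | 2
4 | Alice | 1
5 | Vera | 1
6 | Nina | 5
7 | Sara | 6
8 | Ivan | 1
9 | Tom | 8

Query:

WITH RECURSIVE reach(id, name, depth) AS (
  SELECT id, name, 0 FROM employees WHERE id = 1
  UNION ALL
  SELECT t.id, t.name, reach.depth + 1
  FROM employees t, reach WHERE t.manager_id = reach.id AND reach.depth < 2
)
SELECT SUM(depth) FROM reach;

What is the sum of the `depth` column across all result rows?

Base: id=1 (Xena) at depth 0.
Iteration 1: rows with manager_id in {1} -> Omar (id 2, depth 1), Alice (id 4, depth 1), Vera (id 5, depth 1), Ivan (id 8, depth 1).
Iteration 2: rows with manager_id in {2,4,5,8} -> Zane (id 3, depth 2), Nina (id 6, depth 2), Tom (id 9, depth 2).
Iteration 3: depth < 2 fails for all current rows; recursion stops.
SUM(depth) = 0 + 1 + 1 + 1 + 1 + 2 + 2 + 2 = 10.

10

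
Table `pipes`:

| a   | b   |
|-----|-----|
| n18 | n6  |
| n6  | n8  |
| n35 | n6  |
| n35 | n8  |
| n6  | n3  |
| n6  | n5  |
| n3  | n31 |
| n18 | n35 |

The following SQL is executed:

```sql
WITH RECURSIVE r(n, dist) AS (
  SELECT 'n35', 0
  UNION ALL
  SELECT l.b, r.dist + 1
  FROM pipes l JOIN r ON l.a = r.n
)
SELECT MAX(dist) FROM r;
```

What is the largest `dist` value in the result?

3

Base: (n35, dist=0).
Iteration 1: edges from {n35} -> (n6, dist=1), (n8, dist=1).
Iteration 2: edges from {n6,n8} -> (n3, dist=2), (n5, dist=2), (n8, dist=2).
Iteration 3: edges from {n3,n5,n8} -> (n31, dist=3).
Iteration 4: no outgoing edges from {n31}; recursion stops.
dist values: 0, 1, 1, 2, 2, 2, 3; the maximum is 3.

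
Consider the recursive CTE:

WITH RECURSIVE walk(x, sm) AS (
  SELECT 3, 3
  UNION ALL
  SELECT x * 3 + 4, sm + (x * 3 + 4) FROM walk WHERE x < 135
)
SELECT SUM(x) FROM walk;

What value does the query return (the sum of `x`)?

Base: x=3, sm=3.
Iteration 1: 3 < 135 holds -> x = 3 * 3 + 4 = 13, sm = 3 + 13 = 16.
Iteration 2: 13 < 135 holds -> x = 13 * 3 + 4 = 43, sm = 16 + 43 = 59.
Iteration 3: 43 < 135 holds -> x = 43 * 3 + 4 = 133, sm = 59 + 133 = 192.
Iteration 4: 133 < 135 holds -> x = 133 * 3 + 4 = 403, sm = 192 + 403 = 595.
Iteration 5: 403 < 135 fails; recursion stops.
SUM(x) = 3 + 13 + 43 + 133 + 403 = 595.

595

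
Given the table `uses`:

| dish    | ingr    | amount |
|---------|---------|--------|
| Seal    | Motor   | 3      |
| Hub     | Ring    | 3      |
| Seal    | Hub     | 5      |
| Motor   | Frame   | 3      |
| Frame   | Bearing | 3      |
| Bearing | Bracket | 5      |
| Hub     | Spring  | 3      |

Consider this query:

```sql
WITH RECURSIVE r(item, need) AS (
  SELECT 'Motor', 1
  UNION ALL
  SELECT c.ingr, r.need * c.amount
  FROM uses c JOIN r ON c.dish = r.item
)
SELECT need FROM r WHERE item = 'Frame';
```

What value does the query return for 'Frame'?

3

Base: (Motor, need=1).
Iteration 1: components of {Motor} -> Frame = 1*3 = 3.
Iteration 2: components of {Frame} -> Bearing = 3*3 = 9.
Iteration 3: components of {Bearing} -> Bracket = 9*5 = 45.
Iteration 4: no further components; recursion stops.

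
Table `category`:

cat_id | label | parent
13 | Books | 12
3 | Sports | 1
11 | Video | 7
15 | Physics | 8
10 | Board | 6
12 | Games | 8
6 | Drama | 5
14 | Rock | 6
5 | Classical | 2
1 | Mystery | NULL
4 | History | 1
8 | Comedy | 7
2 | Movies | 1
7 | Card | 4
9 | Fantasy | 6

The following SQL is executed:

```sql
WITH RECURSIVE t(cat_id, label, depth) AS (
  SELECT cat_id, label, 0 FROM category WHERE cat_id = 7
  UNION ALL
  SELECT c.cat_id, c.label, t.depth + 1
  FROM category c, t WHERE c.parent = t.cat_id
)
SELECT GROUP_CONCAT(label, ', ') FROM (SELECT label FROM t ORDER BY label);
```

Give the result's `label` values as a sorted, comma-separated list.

Books, Card, Comedy, Games, Physics, Video

Base: cat_id=7 (Card) at depth 0.
Iteration 1: rows with parent in {7} -> Comedy (id 8, depth 1), Video (id 11, depth 1).
Iteration 2: rows with parent in {8,11} -> Games (id 12, depth 2), Physics (id 15, depth 2).
Iteration 3: rows with parent in {12,15} -> Books (id 13, depth 3).
Iteration 4: no rows with parent in {13}; recursion stops.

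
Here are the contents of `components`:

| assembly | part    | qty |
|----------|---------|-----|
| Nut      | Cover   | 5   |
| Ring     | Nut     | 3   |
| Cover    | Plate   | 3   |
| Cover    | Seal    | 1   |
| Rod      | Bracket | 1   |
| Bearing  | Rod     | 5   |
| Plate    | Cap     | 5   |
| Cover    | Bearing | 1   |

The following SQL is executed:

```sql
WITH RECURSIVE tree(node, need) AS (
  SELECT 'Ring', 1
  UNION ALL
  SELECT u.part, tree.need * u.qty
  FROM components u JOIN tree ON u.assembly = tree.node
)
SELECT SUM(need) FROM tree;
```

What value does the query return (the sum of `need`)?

469

Base: (Ring, need=1).
Iteration 1: components of {Ring} -> Nut = 1*3 = 3.
Iteration 2: components of {Nut} -> Cover = 3*5 = 15.
Iteration 3: components of {Cover} -> Bearing = 15*1 = 15, Plate = 15*3 = 45, Seal = 15*1 = 15.
Iteration 4: components of {Bearing,Plate,Seal} -> Cap = 45*5 = 225, Rod = 15*5 = 75.
Iteration 5: components of {Cap,Rod} -> Bracket = 75*1 = 75.
Iteration 6: no further components; recursion stops.
SUM(need) = 1 + 3 + 15 + 15 + 15 + 45 + 75 + 225 + 75 = 469.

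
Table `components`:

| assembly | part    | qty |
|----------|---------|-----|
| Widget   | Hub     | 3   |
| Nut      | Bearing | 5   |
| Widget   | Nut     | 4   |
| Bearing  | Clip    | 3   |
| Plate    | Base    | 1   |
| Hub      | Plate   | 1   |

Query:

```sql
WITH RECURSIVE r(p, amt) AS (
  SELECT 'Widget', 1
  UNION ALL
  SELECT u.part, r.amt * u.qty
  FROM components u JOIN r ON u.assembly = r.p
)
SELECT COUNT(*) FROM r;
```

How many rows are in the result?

Base: (Widget, amt=1).
Iteration 1: components of {Widget} -> Hub = 1*3 = 3, Nut = 1*4 = 4.
Iteration 2: components of {Hub,Nut} -> Bearing = 4*5 = 20, Plate = 3*1 = 3.
Iteration 3: components of {Bearing,Plate} -> Base = 3*1 = 3, Clip = 20*3 = 60.
Iteration 4: no further components; recursion stops.
Total rows emitted: 7.

7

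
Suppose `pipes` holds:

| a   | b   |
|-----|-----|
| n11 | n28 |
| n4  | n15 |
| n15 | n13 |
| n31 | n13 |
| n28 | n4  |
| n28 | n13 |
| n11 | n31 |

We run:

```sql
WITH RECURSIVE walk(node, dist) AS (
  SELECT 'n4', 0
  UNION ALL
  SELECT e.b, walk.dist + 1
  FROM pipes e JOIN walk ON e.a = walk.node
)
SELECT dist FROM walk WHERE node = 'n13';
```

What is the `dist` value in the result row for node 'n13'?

Base: (n4, dist=0).
Iteration 1: edges from {n4} -> (n15, dist=1).
Iteration 2: edges from {n15} -> (n13, dist=2).
Iteration 3: no outgoing edges from {n13}; recursion stops.

2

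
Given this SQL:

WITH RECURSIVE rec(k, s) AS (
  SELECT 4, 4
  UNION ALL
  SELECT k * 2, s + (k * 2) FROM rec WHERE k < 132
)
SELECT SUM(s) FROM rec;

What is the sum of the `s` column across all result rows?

988

Base: k=4, s=4.
Iteration 1: 4 < 132 holds -> k = 4 * 2 = 8, s = 4 + 8 = 12.
Iteration 2: 8 < 132 holds -> k = 8 * 2 = 16, s = 12 + 16 = 28.
Iteration 3: 16 < 132 holds -> k = 16 * 2 = 32, s = 28 + 32 = 60.
Iteration 4: 32 < 132 holds -> k = 32 * 2 = 64, s = 60 + 64 = 124.
Iteration 5: 64 < 132 holds -> k = 64 * 2 = 128, s = 124 + 128 = 252.
Iteration 6: 128 < 132 holds -> k = 128 * 2 = 256, s = 252 + 256 = 508.
Iteration 7: 256 < 132 fails; recursion stops.
SUM(s) = 4 + 12 + 28 + 60 + 124 + 252 + 508 = 988.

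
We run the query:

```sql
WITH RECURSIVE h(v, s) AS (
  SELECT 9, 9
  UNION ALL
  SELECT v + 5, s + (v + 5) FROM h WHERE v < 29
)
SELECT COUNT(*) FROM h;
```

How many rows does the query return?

5

Base: v=9, s=9.
Iteration 1: 9 < 29 holds -> v = 9 + 5 = 14, s = 9 + 14 = 23.
Iteration 2: 14 < 29 holds -> v = 14 + 5 = 19, s = 23 + 19 = 42.
Iteration 3: 19 < 29 holds -> v = 19 + 5 = 24, s = 42 + 24 = 66.
Iteration 4: 24 < 29 holds -> v = 24 + 5 = 29, s = 66 + 29 = 95.
Iteration 5: 29 < 29 fails; recursion stops.
Total rows emitted: 5.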